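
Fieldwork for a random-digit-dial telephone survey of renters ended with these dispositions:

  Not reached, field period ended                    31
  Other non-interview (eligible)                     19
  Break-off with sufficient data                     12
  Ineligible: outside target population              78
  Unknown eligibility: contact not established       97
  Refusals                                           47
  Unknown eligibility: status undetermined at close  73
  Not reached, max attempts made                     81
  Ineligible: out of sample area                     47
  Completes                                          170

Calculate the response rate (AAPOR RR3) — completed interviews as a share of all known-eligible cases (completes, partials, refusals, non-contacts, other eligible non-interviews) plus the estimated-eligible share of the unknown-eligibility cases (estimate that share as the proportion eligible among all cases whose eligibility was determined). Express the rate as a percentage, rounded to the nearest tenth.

35.0%

Never reached = 31 + 81 = 112
Eligibility not determined = 97 + 73 = 170
Screened out, ineligible = 78 + 47 = 125
Top: 170
Eligible (known): 170 + 12 + 47 + 112 + 19 = 360
e = 360 / (360 + 125) = 360 / 485 = 0.7423
Eligible share of unknowns: 0.7423 × 170 = 126.19
Denom: 360 + 126.19 = 486.19
RR3 = 170 / 486.19 = 0.3497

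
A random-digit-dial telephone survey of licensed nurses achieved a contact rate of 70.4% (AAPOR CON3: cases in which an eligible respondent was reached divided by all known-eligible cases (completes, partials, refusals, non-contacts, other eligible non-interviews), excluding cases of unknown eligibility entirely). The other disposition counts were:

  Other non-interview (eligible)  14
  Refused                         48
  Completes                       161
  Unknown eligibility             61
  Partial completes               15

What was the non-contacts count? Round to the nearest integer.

Numerator → 161 + 15 + 48 + 14 = 238
CON3 = 238 / D = 0.704
D = 238 / 0.704 = 338.1
Other denominator terms total 238
non-contacts = 338.1 − 238 ≈ 100

100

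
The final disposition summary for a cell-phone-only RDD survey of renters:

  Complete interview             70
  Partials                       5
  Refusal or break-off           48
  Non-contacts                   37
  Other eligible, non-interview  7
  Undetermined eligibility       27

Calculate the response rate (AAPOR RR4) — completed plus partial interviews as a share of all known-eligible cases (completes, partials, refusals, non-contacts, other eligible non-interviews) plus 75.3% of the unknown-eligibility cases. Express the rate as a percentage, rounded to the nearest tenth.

Numerator → 70 + 5 = 75
Eligible (known) → 70 + 5 + 48 + 37 + 7 = 167
e × U → 0.7530 × 27 = 20.33
Denominator → 167 + 20.33 = 187.33
RR4 = 75 / 187.33 = 0.4004

40.0%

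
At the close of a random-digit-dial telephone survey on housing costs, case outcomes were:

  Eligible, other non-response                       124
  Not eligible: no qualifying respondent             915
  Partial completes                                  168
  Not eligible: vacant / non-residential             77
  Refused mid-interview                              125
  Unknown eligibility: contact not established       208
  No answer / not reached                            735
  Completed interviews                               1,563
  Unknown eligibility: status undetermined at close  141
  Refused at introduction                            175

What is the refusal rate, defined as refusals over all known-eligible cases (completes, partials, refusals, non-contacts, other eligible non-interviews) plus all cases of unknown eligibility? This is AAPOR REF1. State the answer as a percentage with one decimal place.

Refusals = 175 + 125 = 300
Undetermined eligibility = 208 + 141 = 349
Screened out, ineligible = 915 + 77 = 992
Num: 300
Denominator: 1563 + 168 + 300 + 735 + 124 + 349 = 3239
REF1 = 300 / 3239 = 0.0926

9.3%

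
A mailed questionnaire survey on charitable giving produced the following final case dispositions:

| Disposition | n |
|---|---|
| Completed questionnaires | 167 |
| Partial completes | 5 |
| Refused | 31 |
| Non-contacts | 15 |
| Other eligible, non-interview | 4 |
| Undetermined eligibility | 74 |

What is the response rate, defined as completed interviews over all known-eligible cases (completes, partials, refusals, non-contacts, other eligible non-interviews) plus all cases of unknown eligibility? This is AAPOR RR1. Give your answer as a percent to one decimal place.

56.4%

Num → 167
Denom → 167 + 5 + 31 + 15 + 4 + 74 = 296
RR1 = 167 / 296 = 0.5642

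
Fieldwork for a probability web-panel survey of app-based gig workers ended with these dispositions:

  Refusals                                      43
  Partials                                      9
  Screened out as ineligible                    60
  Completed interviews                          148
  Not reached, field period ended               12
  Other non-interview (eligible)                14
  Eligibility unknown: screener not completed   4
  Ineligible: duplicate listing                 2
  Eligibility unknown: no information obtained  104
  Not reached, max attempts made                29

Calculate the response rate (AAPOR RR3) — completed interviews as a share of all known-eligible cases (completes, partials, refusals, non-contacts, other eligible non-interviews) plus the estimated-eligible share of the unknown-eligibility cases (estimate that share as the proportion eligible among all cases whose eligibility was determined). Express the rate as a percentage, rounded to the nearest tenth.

Non-contacts = 12 + 29 = 41
Undetermined eligibility = 4 + 104 = 108
Screened out, ineligible = 60 + 2 = 62
Top: 148
Eligible (known): 148 + 9 + 43 + 41 + 14 = 255
e = 255 / (255 + 62) = 255 / 317 = 0.8044
e × U: 0.8044 × 108 = 86.88
Denom: 255 + 86.88 = 341.88
RR3 = 148 / 341.88 = 0.4329

43.3%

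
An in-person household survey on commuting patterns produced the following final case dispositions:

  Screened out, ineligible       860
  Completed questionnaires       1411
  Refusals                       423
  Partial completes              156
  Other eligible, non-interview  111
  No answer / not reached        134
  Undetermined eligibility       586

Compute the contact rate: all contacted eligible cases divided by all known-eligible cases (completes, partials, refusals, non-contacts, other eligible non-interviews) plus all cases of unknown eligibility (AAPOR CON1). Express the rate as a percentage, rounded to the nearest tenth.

Top: 1411 + 156 + 423 + 111 = 2101
Denominator: 1411 + 156 + 423 + 134 + 111 + 586 = 2821
CON1 = 2101 / 2821 = 0.7448

74.5%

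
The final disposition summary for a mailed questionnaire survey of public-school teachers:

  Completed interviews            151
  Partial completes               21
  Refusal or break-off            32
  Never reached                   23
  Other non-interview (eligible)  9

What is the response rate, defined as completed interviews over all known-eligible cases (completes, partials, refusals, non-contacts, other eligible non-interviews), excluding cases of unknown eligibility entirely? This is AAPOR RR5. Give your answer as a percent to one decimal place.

Numerator = 151
Denom = 151 + 21 + 32 + 23 + 9 = 236
RR5 = 151 / 236 = 0.6398

64.0%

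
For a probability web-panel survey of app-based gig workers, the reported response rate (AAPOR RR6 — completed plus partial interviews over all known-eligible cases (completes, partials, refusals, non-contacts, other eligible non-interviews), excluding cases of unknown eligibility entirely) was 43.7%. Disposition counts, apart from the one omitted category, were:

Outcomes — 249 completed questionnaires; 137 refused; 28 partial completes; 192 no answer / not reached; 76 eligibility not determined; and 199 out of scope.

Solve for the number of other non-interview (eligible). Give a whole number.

Top = 249 + 28 = 277
RR6 = 277 / D = 0.437
D = 277 / 0.437 = 633.9
Other denominator terms total 606
other non-interview (eligible) = 633.9 − 606 ≈ 28

28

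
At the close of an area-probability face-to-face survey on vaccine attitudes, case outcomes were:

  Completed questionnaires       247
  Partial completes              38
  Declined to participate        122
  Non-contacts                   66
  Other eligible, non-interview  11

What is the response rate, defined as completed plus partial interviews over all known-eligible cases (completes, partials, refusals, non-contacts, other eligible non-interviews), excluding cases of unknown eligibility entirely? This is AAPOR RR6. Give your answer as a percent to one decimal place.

58.9%

Top: 247 + 38 = 285
Denom: 247 + 38 + 122 + 66 + 11 = 484
RR6 = 285 / 484 = 0.5888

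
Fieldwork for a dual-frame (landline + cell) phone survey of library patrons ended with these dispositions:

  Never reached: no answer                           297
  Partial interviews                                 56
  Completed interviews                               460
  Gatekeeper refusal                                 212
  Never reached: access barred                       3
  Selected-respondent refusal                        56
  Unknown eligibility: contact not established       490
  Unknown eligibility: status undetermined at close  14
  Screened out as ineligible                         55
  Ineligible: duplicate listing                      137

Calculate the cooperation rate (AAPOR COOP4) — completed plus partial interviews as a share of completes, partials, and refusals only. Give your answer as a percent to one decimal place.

Refusal or break-off = 212 + 56 = 268
No answer / not reached = 297 + 3 = 300
Undetermined eligibility = 490 + 14 = 504
Not eligible = 55 + 137 = 192
Num: 460 + 56 = 516
Denominator: 460 + 56 + 268 = 784
COOP4 = 516 / 784 = 0.6582

65.8%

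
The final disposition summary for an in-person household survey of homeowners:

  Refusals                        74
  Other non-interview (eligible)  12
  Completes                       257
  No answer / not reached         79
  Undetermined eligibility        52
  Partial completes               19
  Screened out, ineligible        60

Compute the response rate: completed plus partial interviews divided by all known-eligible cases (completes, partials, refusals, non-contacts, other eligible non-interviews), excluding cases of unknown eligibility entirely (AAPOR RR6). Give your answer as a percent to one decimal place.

62.6%

Numerator = 257 + 19 = 276
Denominator = 257 + 19 + 74 + 79 + 12 = 441
RR6 = 276 / 441 = 0.6259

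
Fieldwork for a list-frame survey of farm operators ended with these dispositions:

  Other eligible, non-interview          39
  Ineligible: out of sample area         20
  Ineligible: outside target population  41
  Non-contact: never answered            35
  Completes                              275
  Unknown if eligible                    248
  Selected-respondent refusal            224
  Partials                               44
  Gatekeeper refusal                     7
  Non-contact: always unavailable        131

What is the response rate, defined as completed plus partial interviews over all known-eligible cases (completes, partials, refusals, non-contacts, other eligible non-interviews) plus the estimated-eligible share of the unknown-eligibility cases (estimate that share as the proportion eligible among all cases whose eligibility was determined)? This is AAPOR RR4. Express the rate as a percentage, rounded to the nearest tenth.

32.4%

Declined to participate = 7 + 224 = 231
Non-contacts = 35 + 131 = 166
Out of scope = 41 + 20 = 61
Numerator: 275 + 44 = 319
Eligible (known): 275 + 44 + 231 + 166 + 39 = 755
e = 755 / (755 + 61) = 755 / 816 = 0.9252
Estimated eligible among unknowns: 0.9252 × 248 = 229.45
Denominator: 755 + 229.45 = 984.45
RR4 = 319 / 984.45 = 0.3240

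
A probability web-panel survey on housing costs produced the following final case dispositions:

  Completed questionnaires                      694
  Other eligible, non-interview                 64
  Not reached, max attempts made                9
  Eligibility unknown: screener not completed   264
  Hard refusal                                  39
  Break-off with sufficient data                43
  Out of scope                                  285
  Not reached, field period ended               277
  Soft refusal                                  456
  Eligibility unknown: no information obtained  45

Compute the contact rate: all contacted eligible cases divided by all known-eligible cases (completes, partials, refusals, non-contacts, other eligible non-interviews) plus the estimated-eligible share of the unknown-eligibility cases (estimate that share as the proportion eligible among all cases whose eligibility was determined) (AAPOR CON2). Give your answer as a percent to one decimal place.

Refusal or break-off = 39 + 456 = 495
Never reached = 277 + 9 = 286
Eligibility not determined = 264 + 45 = 309
Top: 694 + 43 + 495 + 64 = 1296
Known eligible: 694 + 43 + 495 + 286 + 64 = 1582
e = 1582 / (1582 + 285) = 1582 / 1867 = 0.8473
Estimated eligible among unknowns: 0.8473 × 309 = 261.82
Denominator: 1582 + 261.82 = 1843.82
CON2 = 1296 / 1843.82 = 0.7029

70.3%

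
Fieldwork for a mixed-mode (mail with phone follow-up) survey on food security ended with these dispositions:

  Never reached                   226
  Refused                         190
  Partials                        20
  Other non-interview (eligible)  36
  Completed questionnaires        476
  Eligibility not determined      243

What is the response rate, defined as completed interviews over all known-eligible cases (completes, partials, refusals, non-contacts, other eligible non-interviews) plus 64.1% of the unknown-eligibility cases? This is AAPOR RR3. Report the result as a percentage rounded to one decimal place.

43.1%

Numerator: 476
Determined eligible: 476 + 20 + 190 + 226 + 36 = 948
e × U: 0.6410 × 243 = 155.76
Denom: 948 + 155.76 = 1103.76
RR3 = 476 / 1103.76 = 0.4313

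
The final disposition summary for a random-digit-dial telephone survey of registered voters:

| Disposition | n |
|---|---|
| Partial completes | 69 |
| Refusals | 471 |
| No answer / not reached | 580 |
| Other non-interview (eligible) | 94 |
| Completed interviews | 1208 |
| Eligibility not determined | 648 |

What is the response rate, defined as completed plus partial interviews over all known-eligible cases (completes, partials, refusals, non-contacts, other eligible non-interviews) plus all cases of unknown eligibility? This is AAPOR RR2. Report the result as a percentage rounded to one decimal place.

41.6%

Num: 1208 + 69 = 1277
Denom: 1208 + 69 + 471 + 580 + 94 + 648 = 3070
RR2 = 1277 / 3070 = 0.4160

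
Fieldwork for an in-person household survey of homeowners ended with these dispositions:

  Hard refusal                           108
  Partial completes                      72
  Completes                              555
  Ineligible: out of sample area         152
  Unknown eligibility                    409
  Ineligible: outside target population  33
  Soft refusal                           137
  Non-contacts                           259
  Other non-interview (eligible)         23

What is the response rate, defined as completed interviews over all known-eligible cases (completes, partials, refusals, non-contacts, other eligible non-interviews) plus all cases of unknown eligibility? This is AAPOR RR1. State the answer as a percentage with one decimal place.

35.5%

Refusals = 108 + 137 = 245
Out of scope = 33 + 152 = 185
Top → 555
Denom → 555 + 72 + 245 + 259 + 23 + 409 = 1563
RR1 = 555 / 1563 = 0.3551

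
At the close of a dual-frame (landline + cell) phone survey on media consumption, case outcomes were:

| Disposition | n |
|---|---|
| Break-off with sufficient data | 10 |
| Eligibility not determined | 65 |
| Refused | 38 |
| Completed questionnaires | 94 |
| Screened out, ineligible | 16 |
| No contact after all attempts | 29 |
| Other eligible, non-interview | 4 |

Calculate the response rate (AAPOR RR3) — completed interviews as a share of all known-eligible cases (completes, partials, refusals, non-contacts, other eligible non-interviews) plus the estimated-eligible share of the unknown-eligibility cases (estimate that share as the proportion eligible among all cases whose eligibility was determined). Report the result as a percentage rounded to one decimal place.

Top: 94
Eligible (known): 94 + 10 + 38 + 29 + 4 = 175
e = 175 / (175 + 16) = 175 / 191 = 0.9162
Eligible share of unknowns: 0.9162 × 65 = 59.55
Denominator: 175 + 59.55 = 234.55
RR3 = 94 / 234.55 = 0.4008

40.1%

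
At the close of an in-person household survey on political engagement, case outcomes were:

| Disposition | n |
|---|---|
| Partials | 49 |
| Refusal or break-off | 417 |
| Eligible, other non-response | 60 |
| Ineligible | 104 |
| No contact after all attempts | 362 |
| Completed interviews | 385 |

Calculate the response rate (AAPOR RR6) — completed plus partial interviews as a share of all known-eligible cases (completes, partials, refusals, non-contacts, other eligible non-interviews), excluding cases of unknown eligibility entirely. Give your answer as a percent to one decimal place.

Top: 385 + 49 = 434
Denominator: 385 + 49 + 417 + 362 + 60 = 1273
RR6 = 434 / 1273 = 0.3409

34.1%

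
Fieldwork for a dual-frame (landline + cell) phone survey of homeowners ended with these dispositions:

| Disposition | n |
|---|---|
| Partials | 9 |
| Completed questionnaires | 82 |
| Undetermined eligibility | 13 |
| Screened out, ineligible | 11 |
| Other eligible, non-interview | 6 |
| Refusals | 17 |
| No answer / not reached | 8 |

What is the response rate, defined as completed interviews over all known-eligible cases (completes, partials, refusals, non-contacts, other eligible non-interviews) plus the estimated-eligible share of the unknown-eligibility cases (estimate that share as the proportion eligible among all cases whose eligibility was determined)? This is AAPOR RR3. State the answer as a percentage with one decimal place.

Num → 82
Known eligible → 82 + 9 + 17 + 8 + 6 = 122
e = 122 / (122 + 11) = 122 / 133 = 0.9173
Eligible share of unknowns → 0.9173 × 13 = 11.92
Base → 122 + 11.92 = 133.92
RR3 = 82 / 133.92 = 0.6123

61.2%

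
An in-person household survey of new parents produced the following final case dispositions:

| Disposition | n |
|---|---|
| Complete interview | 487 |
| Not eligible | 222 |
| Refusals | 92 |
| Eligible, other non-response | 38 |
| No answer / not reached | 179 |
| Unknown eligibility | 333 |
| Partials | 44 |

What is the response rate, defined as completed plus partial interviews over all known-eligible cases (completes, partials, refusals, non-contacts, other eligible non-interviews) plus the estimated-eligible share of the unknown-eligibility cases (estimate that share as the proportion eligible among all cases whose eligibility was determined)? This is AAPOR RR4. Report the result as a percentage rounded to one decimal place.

Num = 487 + 44 = 531
Eligible (known) = 487 + 44 + 92 + 179 + 38 = 840
e = 840 / (840 + 222) = 840 / 1062 = 0.7910
e × U = 0.7910 × 333 = 263.40
Denom = 840 + 263.40 = 1103.40
RR4 = 531 / 1103.40 = 0.4812

48.1%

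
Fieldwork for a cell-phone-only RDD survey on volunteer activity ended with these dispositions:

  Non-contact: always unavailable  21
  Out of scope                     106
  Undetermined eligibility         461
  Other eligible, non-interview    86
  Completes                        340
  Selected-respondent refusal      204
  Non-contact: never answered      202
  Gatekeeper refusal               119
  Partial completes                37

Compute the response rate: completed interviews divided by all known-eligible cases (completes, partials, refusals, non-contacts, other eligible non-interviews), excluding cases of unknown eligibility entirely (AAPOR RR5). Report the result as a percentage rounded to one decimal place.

Declined to participate = 119 + 204 = 323
No answer / not reached = 202 + 21 = 223
Numerator → 340
Denominator → 340 + 37 + 323 + 223 + 86 = 1009
RR5 = 340 / 1009 = 0.3370

33.7%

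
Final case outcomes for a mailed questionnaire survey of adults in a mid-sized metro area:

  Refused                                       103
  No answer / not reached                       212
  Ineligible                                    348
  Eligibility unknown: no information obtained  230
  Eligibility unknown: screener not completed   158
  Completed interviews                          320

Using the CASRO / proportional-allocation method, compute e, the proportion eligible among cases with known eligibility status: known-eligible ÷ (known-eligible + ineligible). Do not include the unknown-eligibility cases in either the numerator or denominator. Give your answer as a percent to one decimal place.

Undetermined eligibility = 158 + 230 = 388
Eligible (known): 320 + 103 + 212 = 635
e = 635 / (635 + 348) = 635 / 983 = 0.6460

64.6%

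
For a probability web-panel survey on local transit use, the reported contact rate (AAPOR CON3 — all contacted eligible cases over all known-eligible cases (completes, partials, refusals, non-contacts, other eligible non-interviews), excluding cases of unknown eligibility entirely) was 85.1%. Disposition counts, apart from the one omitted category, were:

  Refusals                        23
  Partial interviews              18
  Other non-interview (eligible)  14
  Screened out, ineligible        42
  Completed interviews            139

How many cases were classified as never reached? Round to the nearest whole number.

Top → 139 + 18 + 23 + 14 = 194
CON3 = 194 / D = 0.851
D = 194 / 0.851 = 228.0
Other denominator terms total 194
never reached = 228.0 − 194 ≈ 34

34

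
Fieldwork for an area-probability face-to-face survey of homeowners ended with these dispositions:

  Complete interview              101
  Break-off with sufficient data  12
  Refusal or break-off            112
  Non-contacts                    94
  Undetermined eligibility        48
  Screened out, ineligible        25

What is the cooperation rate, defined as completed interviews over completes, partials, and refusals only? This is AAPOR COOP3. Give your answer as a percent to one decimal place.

44.9%

Numerator → 101
Denominator → 101 + 12 + 112 = 225
COOP3 = 101 / 225 = 0.4489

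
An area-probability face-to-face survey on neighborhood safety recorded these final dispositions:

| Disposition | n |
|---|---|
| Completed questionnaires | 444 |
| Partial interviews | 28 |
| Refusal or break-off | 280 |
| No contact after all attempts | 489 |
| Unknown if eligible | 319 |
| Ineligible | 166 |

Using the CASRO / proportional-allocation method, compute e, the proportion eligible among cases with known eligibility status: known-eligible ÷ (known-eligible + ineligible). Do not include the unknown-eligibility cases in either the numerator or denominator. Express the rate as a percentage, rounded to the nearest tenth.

88.2%

Known eligible: 444 + 28 + 280 + 489 = 1241
e = 1241 / (1241 + 166) = 1241 / 1407 = 0.8820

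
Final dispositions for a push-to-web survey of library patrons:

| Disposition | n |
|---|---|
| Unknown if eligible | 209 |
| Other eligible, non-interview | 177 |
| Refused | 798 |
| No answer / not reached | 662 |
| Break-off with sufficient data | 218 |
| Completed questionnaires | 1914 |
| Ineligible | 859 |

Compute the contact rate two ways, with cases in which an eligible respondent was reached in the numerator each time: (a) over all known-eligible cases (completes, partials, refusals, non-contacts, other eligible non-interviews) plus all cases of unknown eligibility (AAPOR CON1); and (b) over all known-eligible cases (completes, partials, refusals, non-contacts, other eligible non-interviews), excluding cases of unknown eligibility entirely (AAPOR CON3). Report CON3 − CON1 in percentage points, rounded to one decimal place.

Num: 1914 + 218 + 798 + 177 = 3107
Base: 1914 + 218 + 798 + 662 + 177 + 209 = 3978
CON1 = 3107 / 3978 = 0.7810
Base: 1914 + 218 + 798 + 662 + 177 = 3769
CON3 = 3107 / 3769 = 0.8244
Difference = 82.44 − 78.10 = 4.34 percentage points

4.3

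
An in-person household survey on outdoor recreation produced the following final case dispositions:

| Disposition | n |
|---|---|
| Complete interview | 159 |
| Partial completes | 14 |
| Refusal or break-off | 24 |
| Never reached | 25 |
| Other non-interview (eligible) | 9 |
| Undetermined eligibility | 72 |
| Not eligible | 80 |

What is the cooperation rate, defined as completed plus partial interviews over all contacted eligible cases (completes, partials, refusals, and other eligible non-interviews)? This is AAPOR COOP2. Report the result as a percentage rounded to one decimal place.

84.0%

Num = 159 + 14 = 173
Base = 159 + 14 + 24 + 9 = 206
COOP2 = 173 / 206 = 0.8398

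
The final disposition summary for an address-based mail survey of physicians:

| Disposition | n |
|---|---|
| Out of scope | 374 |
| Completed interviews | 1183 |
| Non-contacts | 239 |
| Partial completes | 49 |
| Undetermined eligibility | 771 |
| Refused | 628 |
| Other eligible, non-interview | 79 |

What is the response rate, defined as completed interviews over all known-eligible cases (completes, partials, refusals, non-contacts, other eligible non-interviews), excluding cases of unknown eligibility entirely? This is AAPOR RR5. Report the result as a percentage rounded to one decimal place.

54.3%

Top: 1183
Denominator: 1183 + 49 + 628 + 239 + 79 = 2178
RR5 = 1183 / 2178 = 0.5432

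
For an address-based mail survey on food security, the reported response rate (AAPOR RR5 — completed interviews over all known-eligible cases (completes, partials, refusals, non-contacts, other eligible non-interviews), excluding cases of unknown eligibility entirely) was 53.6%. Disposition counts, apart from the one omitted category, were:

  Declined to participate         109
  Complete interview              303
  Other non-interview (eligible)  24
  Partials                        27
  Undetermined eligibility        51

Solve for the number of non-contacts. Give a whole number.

RR5 = 303 / D = 0.536
D = 303 / 0.536 = 565.3
Rest of base = 463
non-contacts = 565.3 − 463 ≈ 102

102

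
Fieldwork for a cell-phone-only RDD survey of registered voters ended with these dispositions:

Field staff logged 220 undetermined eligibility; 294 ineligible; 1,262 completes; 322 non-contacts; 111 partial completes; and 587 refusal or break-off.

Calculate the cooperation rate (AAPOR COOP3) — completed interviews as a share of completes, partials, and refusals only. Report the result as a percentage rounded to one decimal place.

64.4%

Numerator: 1262
Denom: 1262 + 111 + 587 = 1960
COOP3 = 1262 / 1960 = 0.6439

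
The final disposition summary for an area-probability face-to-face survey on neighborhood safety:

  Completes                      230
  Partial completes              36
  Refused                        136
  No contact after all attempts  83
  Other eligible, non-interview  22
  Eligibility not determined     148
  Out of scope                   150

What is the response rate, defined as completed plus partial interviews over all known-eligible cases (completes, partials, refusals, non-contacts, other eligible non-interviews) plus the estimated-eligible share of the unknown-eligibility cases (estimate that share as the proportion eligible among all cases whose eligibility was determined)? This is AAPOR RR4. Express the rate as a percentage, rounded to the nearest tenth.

Numerator: 230 + 36 = 266
Eligible (known): 230 + 36 + 136 + 83 + 22 = 507
e = 507 / (507 + 150) = 507 / 657 = 0.7717
Eligible share of unknowns: 0.7717 × 148 = 114.21
Base: 507 + 114.21 = 621.21
RR4 = 266 / 621.21 = 0.4282

42.8%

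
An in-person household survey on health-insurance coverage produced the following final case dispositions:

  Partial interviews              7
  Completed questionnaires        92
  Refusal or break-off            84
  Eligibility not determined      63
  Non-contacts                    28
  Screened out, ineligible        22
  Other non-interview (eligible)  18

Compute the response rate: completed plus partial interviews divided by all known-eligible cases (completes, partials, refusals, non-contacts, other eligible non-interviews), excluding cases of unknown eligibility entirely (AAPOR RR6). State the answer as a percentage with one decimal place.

43.2%

Num → 92 + 7 = 99
Base → 92 + 7 + 84 + 28 + 18 = 229
RR6 = 99 / 229 = 0.4323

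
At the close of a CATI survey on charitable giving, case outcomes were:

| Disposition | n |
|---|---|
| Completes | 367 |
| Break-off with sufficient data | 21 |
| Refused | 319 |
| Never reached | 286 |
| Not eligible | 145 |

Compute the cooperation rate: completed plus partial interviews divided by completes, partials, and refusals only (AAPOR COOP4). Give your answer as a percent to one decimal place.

Top: 367 + 21 = 388
Base: 367 + 21 + 319 = 707
COOP4 = 388 / 707 = 0.5488

54.9%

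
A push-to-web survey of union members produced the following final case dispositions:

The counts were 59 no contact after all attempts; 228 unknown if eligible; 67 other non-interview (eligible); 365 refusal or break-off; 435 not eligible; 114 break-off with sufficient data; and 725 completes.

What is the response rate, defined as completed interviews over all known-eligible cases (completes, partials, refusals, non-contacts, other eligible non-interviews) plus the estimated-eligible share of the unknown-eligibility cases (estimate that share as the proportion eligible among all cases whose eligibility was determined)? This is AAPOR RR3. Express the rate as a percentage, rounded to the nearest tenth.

48.3%

Numerator = 725
Eligible (known) = 725 + 114 + 365 + 59 + 67 = 1330
e = 1330 / (1330 + 435) = 1330 / 1765 = 0.7535
e × U = 0.7535 × 228 = 171.80
Base = 1330 + 171.80 = 1501.80
RR3 = 725 / 1501.80 = 0.4828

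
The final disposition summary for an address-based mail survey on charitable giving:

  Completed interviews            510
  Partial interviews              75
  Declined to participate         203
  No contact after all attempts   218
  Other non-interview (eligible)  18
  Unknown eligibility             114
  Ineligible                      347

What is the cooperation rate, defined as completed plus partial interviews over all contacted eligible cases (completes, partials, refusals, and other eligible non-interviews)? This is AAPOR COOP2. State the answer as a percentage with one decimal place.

Numerator: 510 + 75 = 585
Denom: 510 + 75 + 203 + 18 = 806
COOP2 = 585 / 806 = 0.7258

72.6%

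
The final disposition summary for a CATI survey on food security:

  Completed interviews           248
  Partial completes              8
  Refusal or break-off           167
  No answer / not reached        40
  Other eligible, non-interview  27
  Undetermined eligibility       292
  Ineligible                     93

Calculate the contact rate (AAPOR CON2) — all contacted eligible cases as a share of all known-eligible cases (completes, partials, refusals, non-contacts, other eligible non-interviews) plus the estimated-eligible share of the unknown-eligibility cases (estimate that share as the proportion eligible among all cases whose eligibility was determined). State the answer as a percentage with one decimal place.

61.2%

Numerator: 248 + 8 + 167 + 27 = 450
Eligible (known): 248 + 8 + 167 + 40 + 27 = 490
e = 490 / (490 + 93) = 490 / 583 = 0.8405
Eligible share of unknowns: 0.8405 × 292 = 245.43
Base: 490 + 245.43 = 735.43
CON2 = 450 / 735.43 = 0.6119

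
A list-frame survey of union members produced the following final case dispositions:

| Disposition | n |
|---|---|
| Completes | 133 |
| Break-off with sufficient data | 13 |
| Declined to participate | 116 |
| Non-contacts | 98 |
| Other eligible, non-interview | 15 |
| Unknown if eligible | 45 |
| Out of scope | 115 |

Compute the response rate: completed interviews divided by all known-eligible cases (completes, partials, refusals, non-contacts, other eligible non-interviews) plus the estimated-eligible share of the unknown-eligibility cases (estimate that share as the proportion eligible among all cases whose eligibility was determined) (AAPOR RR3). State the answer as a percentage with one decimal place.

32.5%

Numerator: 133
Determined eligible: 133 + 13 + 116 + 98 + 15 = 375
e = 375 / (375 + 115) = 375 / 490 = 0.7653
e × U: 0.7653 × 45 = 34.44
Base: 375 + 34.44 = 409.44
RR3 = 133 / 409.44 = 0.3248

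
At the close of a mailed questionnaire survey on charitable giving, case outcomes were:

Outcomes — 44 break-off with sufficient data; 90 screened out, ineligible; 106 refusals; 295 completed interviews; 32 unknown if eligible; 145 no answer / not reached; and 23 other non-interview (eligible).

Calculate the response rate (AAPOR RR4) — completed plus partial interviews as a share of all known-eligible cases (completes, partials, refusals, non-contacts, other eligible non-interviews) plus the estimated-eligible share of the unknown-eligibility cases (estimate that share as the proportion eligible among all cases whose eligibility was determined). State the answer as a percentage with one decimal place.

Top: 295 + 44 = 339
Eligible (known): 295 + 44 + 106 + 145 + 23 = 613
e = 613 / (613 + 90) = 613 / 703 = 0.8720
e × U: 0.8720 × 32 = 27.90
Denominator: 613 + 27.90 = 640.90
RR4 = 339 / 640.90 = 0.5289

52.9%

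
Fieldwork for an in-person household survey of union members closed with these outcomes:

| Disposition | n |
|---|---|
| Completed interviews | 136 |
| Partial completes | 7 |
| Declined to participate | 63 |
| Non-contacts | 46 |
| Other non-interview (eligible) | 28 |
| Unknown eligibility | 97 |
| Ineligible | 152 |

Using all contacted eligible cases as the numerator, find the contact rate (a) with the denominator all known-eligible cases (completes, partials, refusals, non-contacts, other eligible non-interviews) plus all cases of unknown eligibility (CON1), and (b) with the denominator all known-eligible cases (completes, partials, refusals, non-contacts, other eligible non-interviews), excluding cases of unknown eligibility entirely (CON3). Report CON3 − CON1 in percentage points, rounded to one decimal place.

Top → 136 + 7 + 63 + 28 = 234
Base → 136 + 7 + 63 + 46 + 28 + 97 = 377
CON1 = 234 / 377 = 0.6207
Base → 136 + 7 + 63 + 46 + 28 = 280
CON3 = 234 / 280 = 0.8357
Difference = 83.57 − 62.07 = 21.50 percentage points

21.5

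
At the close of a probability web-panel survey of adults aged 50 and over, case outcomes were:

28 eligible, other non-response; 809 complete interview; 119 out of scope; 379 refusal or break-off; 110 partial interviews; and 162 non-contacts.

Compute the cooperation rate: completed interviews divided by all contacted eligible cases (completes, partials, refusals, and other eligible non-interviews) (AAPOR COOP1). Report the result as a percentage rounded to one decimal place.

61.0%

Num = 809
Base = 809 + 110 + 379 + 28 = 1326
COOP1 = 809 / 1326 = 0.6101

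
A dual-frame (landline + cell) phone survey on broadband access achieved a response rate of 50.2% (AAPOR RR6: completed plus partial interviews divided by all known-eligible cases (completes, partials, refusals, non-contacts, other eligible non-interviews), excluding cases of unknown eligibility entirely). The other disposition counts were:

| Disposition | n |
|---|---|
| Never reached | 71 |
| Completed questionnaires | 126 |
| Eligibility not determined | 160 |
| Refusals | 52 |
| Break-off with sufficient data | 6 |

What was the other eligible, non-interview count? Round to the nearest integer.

8

Num: 126 + 6 = 132
RR6 = 132 / D = 0.502
D = 132 / 0.502 = 262.9
Rest of base = 255
other eligible, non-interview = 262.9 − 255 ≈ 8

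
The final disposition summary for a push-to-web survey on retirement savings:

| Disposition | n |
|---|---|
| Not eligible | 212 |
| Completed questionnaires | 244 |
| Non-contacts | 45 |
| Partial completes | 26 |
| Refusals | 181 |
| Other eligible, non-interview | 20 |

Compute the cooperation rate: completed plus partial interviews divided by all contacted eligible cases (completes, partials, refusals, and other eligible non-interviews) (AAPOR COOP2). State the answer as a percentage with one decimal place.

57.3%

Numerator = 244 + 26 = 270
Denominator = 244 + 26 + 181 + 20 = 471
COOP2 = 270 / 471 = 0.5732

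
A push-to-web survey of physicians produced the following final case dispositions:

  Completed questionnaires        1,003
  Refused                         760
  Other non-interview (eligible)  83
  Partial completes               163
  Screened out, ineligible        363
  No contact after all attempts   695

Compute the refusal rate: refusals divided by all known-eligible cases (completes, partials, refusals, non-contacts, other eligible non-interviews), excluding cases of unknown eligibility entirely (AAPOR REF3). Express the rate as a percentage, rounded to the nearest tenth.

Top → 760
Denom → 1003 + 163 + 760 + 695 + 83 = 2704
REF3 = 760 / 2704 = 0.2811

28.1%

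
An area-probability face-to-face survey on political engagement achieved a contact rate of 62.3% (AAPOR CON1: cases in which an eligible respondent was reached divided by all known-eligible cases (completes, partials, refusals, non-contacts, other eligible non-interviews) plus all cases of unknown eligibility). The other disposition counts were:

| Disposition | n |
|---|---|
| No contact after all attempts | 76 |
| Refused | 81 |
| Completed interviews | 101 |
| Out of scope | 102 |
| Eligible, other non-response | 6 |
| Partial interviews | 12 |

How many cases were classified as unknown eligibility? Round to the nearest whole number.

Numerator → 101 + 12 + 81 + 6 = 200
CON1 = 200 / D = 0.623
D = 200 / 0.623 = 321.0
Other denominator terms total 276
unknown eligibility = 321.0 − 276 ≈ 45

45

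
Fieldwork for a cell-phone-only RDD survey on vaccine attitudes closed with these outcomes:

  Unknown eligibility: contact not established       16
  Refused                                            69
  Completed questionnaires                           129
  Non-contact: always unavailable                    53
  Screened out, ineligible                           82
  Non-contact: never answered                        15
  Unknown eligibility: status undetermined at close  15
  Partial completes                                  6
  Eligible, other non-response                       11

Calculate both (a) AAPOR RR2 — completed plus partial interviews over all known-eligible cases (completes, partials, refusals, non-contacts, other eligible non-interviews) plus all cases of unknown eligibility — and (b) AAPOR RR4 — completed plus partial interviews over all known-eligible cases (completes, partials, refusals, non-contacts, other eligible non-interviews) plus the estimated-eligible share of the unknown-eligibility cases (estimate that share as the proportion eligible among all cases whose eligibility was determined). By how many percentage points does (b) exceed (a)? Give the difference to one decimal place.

1.0

Non-contacts = 15 + 53 = 68
Unknown eligibility = 16 + 15 = 31
Top = 129 + 6 = 135
Denominator = 129 + 6 + 69 + 68 + 11 + 31 = 314
RR2 = 135 / 314 = 0.4299
Determined eligible = 129 + 6 + 69 + 68 + 11 = 283
e = 283 / (283 + 82) = 283 / 365 = 0.7753
e × U = 0.7753 × 31 = 24.03
Denominator = 283 + 24.03 = 307.03
RR4 = 135 / 307.03 = 0.4397
Difference = 43.97 − 42.99 = 0.98 percentage points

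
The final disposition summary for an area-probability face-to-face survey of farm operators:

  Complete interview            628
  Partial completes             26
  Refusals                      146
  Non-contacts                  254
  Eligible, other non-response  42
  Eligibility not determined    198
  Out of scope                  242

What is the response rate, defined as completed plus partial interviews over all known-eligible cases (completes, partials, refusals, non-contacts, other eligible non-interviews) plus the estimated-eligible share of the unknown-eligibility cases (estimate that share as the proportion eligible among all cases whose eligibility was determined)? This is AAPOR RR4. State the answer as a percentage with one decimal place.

Top: 628 + 26 = 654
Known eligible: 628 + 26 + 146 + 254 + 42 = 1096
e = 1096 / (1096 + 242) = 1096 / 1338 = 0.8191
Estimated eligible among unknowns: 0.8191 × 198 = 162.18
Denom: 1096 + 162.18 = 1258.18
RR4 = 654 / 1258.18 = 0.5198

52.0%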